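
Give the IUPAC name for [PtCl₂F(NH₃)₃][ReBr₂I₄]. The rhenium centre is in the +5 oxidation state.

triamminedichlorofluoroplatinum(IV) dibromotetraiodorhenate(V)

Re is given as +5; the anion's ligand charges sum to -6, so the complex anion is 1−.
A 1:1 salt means the cation carries the equal and opposite charge, 1+.
Cation: ligand charges sum to -3; for the ion to be 1+, Pt = +4.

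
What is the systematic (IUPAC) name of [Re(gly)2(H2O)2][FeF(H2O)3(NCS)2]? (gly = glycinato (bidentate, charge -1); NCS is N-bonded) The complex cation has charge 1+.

diaquabis(glycinato)rhenium(III) triaquafluorodiisothiocyanatoferrate(II)

The complex cation is given as 1+; its ligand charges sum to -2, so Re = +3.
A 1:1 salt means the anion carries the equal and opposite charge, 1−.
Anion: ligand charges sum to -3; for the ion to be 1−, Fe = +2.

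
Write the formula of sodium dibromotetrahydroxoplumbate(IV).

Na2[PbBr2(OH)4]

Ligands: 4 hydroxo (OH, -1), 2 bromo (Br, -1). Ligand charge sum = -6.
Charge balance with sodium (+1) requires 1 complex ion per 2 sodium.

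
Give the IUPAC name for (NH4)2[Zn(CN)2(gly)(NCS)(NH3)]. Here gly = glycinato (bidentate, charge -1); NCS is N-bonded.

The 2 ammonium counter-ions carry a total charge of +2, so each complex ion is 2−.
Ligand charges: 1×ammine (neutral), 1×glycinato (-1 each), 1×isothiocyanato (-1 each), 2×cyano (-1 each); total -4. So Zn + (-4) = 2−, giving Zn = +2.
The complex ion is anionic, so zinc takes the -ate form zincate(II).

ammonium amminedicyano(glycinato)isothiocyanatozincate(II)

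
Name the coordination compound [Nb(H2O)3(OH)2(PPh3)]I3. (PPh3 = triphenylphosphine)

triaquadihydroxo(triphenylphosphine)niobium(V) iodide

The 3 iodide counter-ions carry a total charge of -3, so each complex ion is 3+.
Ligand charges: 3×aqua (neutral), 1×triphenylphosphine (neutral), 2×hydroxo (-1 each); total -2. So Nb + (-2) = 3+, giving Nb = +5.
Ligands are named alphabetically: aqua before hydroxo before triphenylphosphine.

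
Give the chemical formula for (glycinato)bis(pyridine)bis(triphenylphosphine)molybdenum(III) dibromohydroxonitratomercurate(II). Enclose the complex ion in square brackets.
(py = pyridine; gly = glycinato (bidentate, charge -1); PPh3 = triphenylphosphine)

Cation [Mo…]: ligand charges -1, Mo(III) ⇒ ion charge 2+.
Anion [Hg…]: ligand charges -4, Hg(II) ⇒ ion charge 2−.
One 2+ cation balances one 2− anion.

[Mo(gly)(PPh3)2(py)2][HgBr2(NO3)(OH)]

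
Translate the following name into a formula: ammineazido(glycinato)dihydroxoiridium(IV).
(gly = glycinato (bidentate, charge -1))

[Ir(gly)(N3)(NH3)(OH)2]

Ligands: 1 ammine (NH3, neutral), 1 azido (N3, -1), 2 hydroxo (OH, -1), 1 glycinato (gly, -1). Ligand charge sum = -4.
With Ir in oxidation state +4, the complex ion is [Ir...].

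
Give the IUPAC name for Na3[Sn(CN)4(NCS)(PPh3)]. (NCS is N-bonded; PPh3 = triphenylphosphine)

The 3 sodium counter-ions carry a total charge of +3, so each complex ion is 3−.
Ligand charges: 1×isothiocyanato (-1 each), 1×triphenylphosphine (neutral), 4×cyano (-1 each); total -5. So Sn + (-5) = 3−, giving Sn = +2.
The complex ion is anionic, so tin takes the -ate form stannate(II).

sodium tetracyanoisothiocyanato(triphenylphosphine)stannate(II)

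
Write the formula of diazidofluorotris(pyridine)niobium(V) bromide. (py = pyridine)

Ligands: 2 azido (N3, -1), 3 pyridine (py, neutral), 1 fluoro (F, -1). Ligand charge sum = -3.
With Nb in oxidation state +5, the complex ion is [Nb...]^2+.
Charge balance with bromide (-1) requires 1 complex ion per 2 bromide.

[NbF(N3)2(py)3]Br2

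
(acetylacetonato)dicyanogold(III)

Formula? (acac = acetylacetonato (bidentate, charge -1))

[Au(acac)(CN)2]

Ligands: 1 acetylacetonato (acac, -1), 2 cyano (CN, -1). Ligand charge sum = -3.
With Au in oxidation state +3, the complex ion is [Au...].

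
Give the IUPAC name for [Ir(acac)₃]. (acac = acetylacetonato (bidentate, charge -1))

tris(acetylacetonato)iridium(III)

There is no counter-ion, so the complex is neutral overall.
Ligand charges: 3×acetylacetonato (-1 each); total -3. So Ir + (-3) = 0, giving Ir = +3.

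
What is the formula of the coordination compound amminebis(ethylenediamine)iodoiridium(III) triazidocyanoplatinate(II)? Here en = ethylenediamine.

Cation [Ir…]: ligand charges -1, Ir(III) ⇒ ion charge 2+.
Anion [Pt…]: ligand charges -4, Pt(II) ⇒ ion charge 2−.
One 2+ cation balances one 2− anion.

[Ir(en)2I(NH3)][Pt(CN)(N3)3]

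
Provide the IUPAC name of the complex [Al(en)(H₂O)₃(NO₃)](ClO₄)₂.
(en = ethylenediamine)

triaqua(ethylenediamine)nitratoaluminium(III) perchlorate

The 2 perchlorate counter-ions carry a total charge of -2, so each complex ion is 2+.
Ligand charges: 3×aqua (neutral), 1×nitrato (-1 each), 1×ethylenediamine (neutral); total -1. So Al + (-1) = 2+, giving Al = +3.
Ligands are named alphabetically: aqua before ethylenediamine before nitrato.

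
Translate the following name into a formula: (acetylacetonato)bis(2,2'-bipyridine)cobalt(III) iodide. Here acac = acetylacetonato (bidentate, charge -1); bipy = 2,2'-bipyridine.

Ligands: 1 acetylacetonato (acac, -1), 2 2,2'-bipyridine (bipy, neutral). Ligand charge sum = -1.
With Co in oxidation state +3, the complex ion is [Co...]^2+.
Charge balance with iodide (-1) requires 1 complex ion per 2 iodide.

[Co(acac)(bipy)2]I2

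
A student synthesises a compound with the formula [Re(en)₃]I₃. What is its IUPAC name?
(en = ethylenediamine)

tris(ethylenediamine)rhenium(III) iodide

The 3 iodide counter-ions carry a total charge of -3, so each complex ion is 3+.
Ligand charges: 3×ethylenediamine (neutral); total 0. So Re + (0) = 3+, giving Re = +3.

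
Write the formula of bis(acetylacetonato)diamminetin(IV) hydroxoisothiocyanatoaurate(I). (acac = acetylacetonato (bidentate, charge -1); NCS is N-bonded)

Cation [Sn…]: ligand charges -2, Sn(IV) ⇒ ion charge 2+.
Anion [Au…]: ligand charges -2, Au(I) ⇒ ion charge 1−.
One 2+ cation requires 2 of the 1− anion.

[Sn(acac)2(NH3)2][Au(NCS)(OH)]2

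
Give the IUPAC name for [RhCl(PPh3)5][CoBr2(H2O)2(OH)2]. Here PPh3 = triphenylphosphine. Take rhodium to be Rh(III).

Both ions are complex: the cation is named first with the plain metal name, the anion second with the -ate form; each ion's ligands are alphabetised independently.
Rh is given as +3; the cation's ligand charges sum to -1, so the complex cation is 2+.
A 1:1 salt means the anion carries the equal and opposite charge, 2−.
Anion: ligand charges sum to -4; for the ion to be 2−, Co = +2.

chloropentakis(triphenylphosphine)rhodium(III) diaquadibromodihydroxocobaltate(II)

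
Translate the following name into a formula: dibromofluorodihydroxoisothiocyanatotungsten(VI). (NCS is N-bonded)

[WBr2F(NCS)(OH)2]

Ligands: 1 fluoro (F, -1), 2 bromo (Br, -1), 2 hydroxo (OH, -1), 1 isothiocyanato (NCS, -1). Ligand charge sum = -6.
With W in oxidation state +6, the complex ion is [W...].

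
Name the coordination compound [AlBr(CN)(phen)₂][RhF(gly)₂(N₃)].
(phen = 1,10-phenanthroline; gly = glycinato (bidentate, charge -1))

Both ions are complex: the cation is named first with the plain metal name, the anion second with the -ate form; each ion's ligands are alphabetised independently.
Aluminium is always +3 in its complexes; the cation's ligand charges sum to -2, so the complex cation is 1+.
A 1:1 salt means the anion carries the equal and opposite charge, 1−.
Anion: ligand charges sum to -4; for the ion to be 1−, Rh = +3.

bromocyanobis(1,10-phenanthroline)aluminium(III) azidofluorobis(glycinato)rhodate(III)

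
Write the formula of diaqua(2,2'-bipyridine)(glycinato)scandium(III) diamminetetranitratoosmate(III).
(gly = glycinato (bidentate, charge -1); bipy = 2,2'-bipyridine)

Cation [Sc…]: ligand charges -1, Sc(III) ⇒ ion charge 2+.
Anion [Os…]: ligand charges -4, Os(III) ⇒ ion charge 1−.
One 2+ cation requires 2 of the 1− anion.

[Sc(bipy)(gly)(H2O)2][Os(NH3)2(NO3)4]2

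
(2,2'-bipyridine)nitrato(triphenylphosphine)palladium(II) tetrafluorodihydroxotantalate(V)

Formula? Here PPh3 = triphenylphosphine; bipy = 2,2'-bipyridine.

[Pd(bipy)(NO3)(PPh3)][TaF4(OH)2]

Cation [Pd…]: ligand charges -1, Pd(II) ⇒ ion charge 1+.
Anion [Ta…]: ligand charges -6, Ta(V) ⇒ ion charge 1−.
One 1+ cation balances one 1− anion.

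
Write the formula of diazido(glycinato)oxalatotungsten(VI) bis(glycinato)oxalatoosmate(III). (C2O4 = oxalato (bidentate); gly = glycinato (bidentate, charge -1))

[W(C2O4)(gly)(N3)2][Os(C2O4)(gly)2]

Cation [W…]: ligand charges -5, W(VI) ⇒ ion charge 1+.
Anion [Os…]: ligand charges -4, Os(III) ⇒ ion charge 1−.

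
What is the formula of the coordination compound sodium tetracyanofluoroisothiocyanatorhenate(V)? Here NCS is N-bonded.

Ligands: 1 isothiocyanato (NCS, -1), 4 cyano (CN, -1), 1 fluoro (F, -1). Ligand charge sum = -6.
Charge balance with sodium (+1) requires 1 complex ion per 1 sodium.

Na[Re(CN)4F(NCS)]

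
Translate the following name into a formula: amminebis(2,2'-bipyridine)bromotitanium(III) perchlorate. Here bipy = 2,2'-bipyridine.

Ligands: 1 bromo (Br, -1), 2 2,2'-bipyridine (bipy, neutral), 1 ammine (NH3, neutral). Ligand charge sum = -1.
With Ti in oxidation state +3, the complex ion is [Ti...]^2+.
Charge balance with perchlorate (-1) requires 1 complex ion per 2 perchlorate.

[Ti(bipy)2Br(NH3)](ClO4)2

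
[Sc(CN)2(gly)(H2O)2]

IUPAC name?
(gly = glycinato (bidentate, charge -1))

diaquadicyano(glycinato)scandium(III)

There is no counter-ion, so the complex is neutral overall.
Ligand charges: 2×cyano (-1 each), 2×aqua (neutral), 1×glycinato (-1 each); total -3. So Sc + (-3) = 0, giving Sc = +3.
Ligands are named alphabetically: aqua before cyano before glycinato.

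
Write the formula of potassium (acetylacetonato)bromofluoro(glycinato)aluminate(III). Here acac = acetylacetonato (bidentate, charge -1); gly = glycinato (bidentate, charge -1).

K[Al(acac)BrF(gly)]

Ligands: 1 acetylacetonato (acac, -1), 1 bromo (Br, -1), 1 glycinato (gly, -1), 1 fluoro (F, -1). Ligand charge sum = -4.
Charge balance with potassium (+1) requires 1 complex ion per 1 potassium.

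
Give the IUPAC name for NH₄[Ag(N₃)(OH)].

ammonium azidohydroxoargentate(I)

The 1 ammonium counter-ion carries a total charge of +1, so each complex ion is 1−.
Ligand charges: 1×azido (-1 each), 1×hydroxo (-1 each); total -2. So Ag + (-2) = 1−, giving Ag = +1.
Ligands are named alphabetically: azido before hydroxo.
The complex ion is anionic, so silver takes the -ate form argentate(I).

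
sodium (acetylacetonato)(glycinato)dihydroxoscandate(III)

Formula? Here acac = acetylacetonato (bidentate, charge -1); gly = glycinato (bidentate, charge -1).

Na[Sc(acac)(gly)(OH)2]

Ligands: 1 acetylacetonato (acac, -1), 1 glycinato (gly, -1), 2 hydroxo (OH, -1). Ligand charge sum = -4.
With Sc in oxidation state +3, the complex ion is [Sc...]^1−.
Charge balance with sodium (+1) requires 1 complex ion per 1 sodium.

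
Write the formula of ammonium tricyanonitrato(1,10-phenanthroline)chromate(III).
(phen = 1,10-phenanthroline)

Ligands: 1 nitrato (NO3, -1), 1 1,10-phenanthroline (phen, neutral), 3 cyano (CN, -1). Ligand charge sum = -4.
With Cr in oxidation state +3, the complex ion is [Cr...]^1−.
Charge balance with ammonium (+1) requires 1 complex ion per 1 ammonium.

NH4[Cr(CN)3(NO3)(phen)]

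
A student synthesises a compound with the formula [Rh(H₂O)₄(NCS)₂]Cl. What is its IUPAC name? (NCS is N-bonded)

tetraaquadiisothiocyanatorhodium(III) chloride

The 1 chloride counter-ion carries a total charge of -1, so each complex ion is 1+.
Ligand charges: 2×isothiocyanato (-1 each), 4×aqua (neutral); total -2. So Rh + (-2) = 1+, giving Rh = +3.
Ligands are named alphabetically: aqua before isothiocyanato.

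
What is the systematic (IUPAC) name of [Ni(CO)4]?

There is no counter-ion, so the complex is neutral overall.
Ligand charges: 4×carbonyl (neutral); total 0. So Ni + (0) = 0, giving Ni = 0.

tetracarbonylnickel(0)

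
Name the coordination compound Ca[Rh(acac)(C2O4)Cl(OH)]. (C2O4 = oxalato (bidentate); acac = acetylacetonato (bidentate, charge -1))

The 1 calcium counter-ion carries a total charge of +2, so each complex ion is 2−.
Ligand charges: 1×oxalato (-2 each), 1×chloro (-1 each), 1×acetylacetonato (-1 each), 1×hydroxo (-1 each); total -5. So Rh + (-5) = 2−, giving Rh = +3.
Ligands are named alphabetically: acetylacetonato before chloro before hydroxo before oxalato.
The complex ion is anionic, so rhodium takes the -ate form rhodate(III).

calcium (acetylacetonato)chlorohydroxooxalatorhodate(III)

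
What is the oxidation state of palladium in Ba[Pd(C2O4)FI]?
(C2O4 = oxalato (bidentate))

+2

1 barium outside the brackets (+2 each) → the complex ion is 2−.
Ligand charges: 1×C2O4 = -2; 1×F = -1; 1×I = -1; sum -4.
Pd + (-4) = 2− ⇒ Pd is +2.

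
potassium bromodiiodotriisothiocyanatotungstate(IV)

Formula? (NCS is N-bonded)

Ligands: 3 isothiocyanato (NCS, -1), 1 bromo (Br, -1), 2 iodo (I, -1). Ligand charge sum = -6.
With W in oxidation state +4, the complex ion is [W...]^2−.
Charge balance with potassium (+1) requires 1 complex ion per 2 potassium.

K2[WBrI2(NCS)3]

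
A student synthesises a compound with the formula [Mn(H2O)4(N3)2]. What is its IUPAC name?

tetraaquadiazidomanganese(II)

There is no counter-ion, so the complex is neutral overall.
Ligand charges: 2×azido (-1 each), 4×aqua (neutral); total -2. So Mn + (-2) = 0, giving Mn = +2.
Ligands are named alphabetically: aqua before azido.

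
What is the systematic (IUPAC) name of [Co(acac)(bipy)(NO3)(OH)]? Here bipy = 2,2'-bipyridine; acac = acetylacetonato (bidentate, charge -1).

There is no counter-ion, so the complex is neutral overall.
Ligand charges: 1×nitrato (-1 each), 1×2,2'-bipyridine (neutral), 1×hydroxo (-1 each), 1×acetylacetonato (-1 each); total -3. So Co + (-3) = 0, giving Co = +3.
Ligands are named alphabetically: acetylacetonato before bipyridine before hydroxo before nitrato.

(acetylacetonato)(2,2'-bipyridine)hydroxonitratocobalt(III)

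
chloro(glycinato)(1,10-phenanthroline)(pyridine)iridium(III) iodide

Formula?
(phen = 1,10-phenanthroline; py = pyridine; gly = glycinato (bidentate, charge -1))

[IrCl(gly)(phen)(py)]I

Ligands: 1 1,10-phenanthroline (phen, neutral), 1 chloro (Cl, -1), 1 pyridine (py, neutral), 1 glycinato (gly, -1). Ligand charge sum = -2.
With Ir in oxidation state +3, the complex ion is [Ir...]^1+.
Charge balance with iodide (-1) requires 1 complex ion per 1 iodide.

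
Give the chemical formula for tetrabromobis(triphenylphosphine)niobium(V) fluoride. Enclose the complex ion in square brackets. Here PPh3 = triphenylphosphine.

[NbBr4(PPh3)2]F

Ligands: 2 triphenylphosphine (PPh3, neutral), 4 bromo (Br, -1). Ligand charge sum = -4.
With Nb in oxidation state +5, the complex ion is [Nb...]^1+.
Charge balance with fluoride (-1) requires 1 complex ion per 1 fluoride.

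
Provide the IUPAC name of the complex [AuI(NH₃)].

ammineiodogold(I)

There is no counter-ion, so the complex is neutral overall.
Ligand charges: 1×iodo (-1 each), 1×ammine (neutral); total -1. So Au + (-1) = 0, giving Au = +1.
Ligands are named alphabetically: ammine before iodo.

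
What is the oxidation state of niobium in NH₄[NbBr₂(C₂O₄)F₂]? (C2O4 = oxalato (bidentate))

1 ammonium outside the brackets (+1 each) → the complex ion is 1−.
Ligand charges: 2×Br = -2; 1×C2O4 = -2; 2×F = -2; sum -6.
Nb + (-6) = 1− ⇒ Nb is +5.

+5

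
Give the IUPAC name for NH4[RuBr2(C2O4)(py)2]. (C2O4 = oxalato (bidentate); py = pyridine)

ammonium dibromooxalatobis(pyridine)ruthenate(III)

The 1 ammonium counter-ion carries a total charge of +1, so each complex ion is 1−.
Ligand charges: 2×bromo (-1 each), 1×oxalato (-2 each), 2×pyridine (neutral); total -4. So Ru + (-4) = 1−, giving Ru = +3.
Ligands are named alphabetically: bromo before oxalato before pyridine.
The complex ion is anionic, so ruthenium takes the -ate form ruthenate(III).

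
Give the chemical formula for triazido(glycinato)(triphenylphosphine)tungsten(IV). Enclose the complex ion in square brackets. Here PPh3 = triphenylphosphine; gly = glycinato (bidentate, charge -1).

Ligands: 1 triphenylphosphine (PPh3, neutral), 3 azido (N3, -1), 1 glycinato (gly, -1). Ligand charge sum = -4.
With W in oxidation state +4, the complex ion is [W...].

[W(gly)(N3)3(PPh3)]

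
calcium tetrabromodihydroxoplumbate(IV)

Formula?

Ligands: 4 bromo (Br, -1), 2 hydroxo (OH, -1). Ligand charge sum = -6.
With Pb in oxidation state +4, the complex ion is [Pb...]^2−.
Charge balance with calcium (+2) requires 1 complex ion per 1 calcium.

Ca[PbBr4(OH)2]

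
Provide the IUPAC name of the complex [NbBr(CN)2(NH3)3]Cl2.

triamminebromodicyanoniobium(V) chloride

The 2 chloride counter-ions carry a total charge of -2, so each complex ion is 2+.
Ligand charges: 1×bromo (-1 each), 3×ammine (neutral), 2×cyano (-1 each); total -3. So Nb + (-3) = 2+, giving Nb = +5.
Ligands are named alphabetically: ammine before bromo before cyano.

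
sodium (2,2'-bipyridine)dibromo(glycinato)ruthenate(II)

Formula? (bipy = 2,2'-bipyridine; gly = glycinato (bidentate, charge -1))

Na[Ru(bipy)Br2(gly)]

Ligands: 1 2,2'-bipyridine (bipy, neutral), 1 glycinato (gly, -1), 2 bromo (Br, -1). Ligand charge sum = -3.
With Ru in oxidation state +2, the complex ion is [Ru...]^1−.
Charge balance with sodium (+1) requires 1 complex ion per 1 sodium.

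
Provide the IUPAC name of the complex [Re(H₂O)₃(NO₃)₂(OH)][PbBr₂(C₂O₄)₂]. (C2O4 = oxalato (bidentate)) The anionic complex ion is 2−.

Both ions are complex: the cation is named first with the plain metal name, the anion second with the -ate form; each ion's ligands are alphabetised independently.
The complex anion is given as 2−; its ligand charges sum to -6, so Pb = +4.
A 1:1 salt means the cation carries the equal and opposite charge, 2+.
Cation: ligand charges sum to -3; for the ion to be 2+, Re = +5.

triaquahydroxodinitratorhenium(V) dibromodioxalatoplumbate(IV)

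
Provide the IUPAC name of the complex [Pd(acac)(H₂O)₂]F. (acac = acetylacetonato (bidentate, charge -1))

The 1 fluoride counter-ion carries a total charge of -1, so each complex ion is 1+.
Ligand charges: 1×acetylacetonato (-1 each), 2×aqua (neutral); total -1. So Pd + (-1) = 1+, giving Pd = +2.
Ligands are named alphabetically: acetylacetonato before aqua.

(acetylacetonato)diaquapalladium(II) fluoride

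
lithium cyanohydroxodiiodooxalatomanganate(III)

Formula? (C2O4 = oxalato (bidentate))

Li3[Mn(C2O4)(CN)I2(OH)]

Ligands: 1 cyano (CN, -1), 1 hydroxo (OH, -1), 2 iodo (I, -1), 1 oxalato (C2O4, -2). Ligand charge sum = -6.
With Mn in oxidation state +3, the complex ion is [Mn...]^3−.
Charge balance with lithium (+1) requires 1 complex ion per 3 lithium.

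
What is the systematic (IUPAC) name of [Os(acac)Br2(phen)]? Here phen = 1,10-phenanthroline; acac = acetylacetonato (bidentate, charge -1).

(acetylacetonato)dibromo(1,10-phenanthroline)osmium(III)

There is no counter-ion, so the complex is neutral overall.
Ligand charges: 2×bromo (-1 each), 1×1,10-phenanthroline (neutral), 1×acetylacetonato (-1 each); total -3. So Os + (-3) = 0, giving Os = +3.
Ligands are named alphabetically: acetylacetonato before bromo before phenanthroline.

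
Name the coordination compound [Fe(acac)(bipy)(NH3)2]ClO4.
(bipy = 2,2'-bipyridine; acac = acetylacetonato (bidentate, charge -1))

(acetylacetonato)diammine(2,2'-bipyridine)iron(II) perchlorate

The 1 perchlorate counter-ion carries a total charge of -1, so each complex ion is 1+.
Ligand charges: 1×2,2'-bipyridine (neutral), 2×ammine (neutral), 1×acetylacetonato (-1 each); total -1. So Fe + (-1) = 1+, giving Fe = +2.
Ligands are named alphabetically: acetylacetonato before ammine before bipyridine.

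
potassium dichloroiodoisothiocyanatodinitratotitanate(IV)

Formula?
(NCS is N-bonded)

Ligands: 2 chloro (Cl, -1), 1 isothiocyanato (NCS, -1), 2 nitrato (NO3, -1), 1 iodo (I, -1). Ligand charge sum = -6.
Charge balance with potassium (+1) requires 1 complex ion per 2 potassium.

K2[TiCl2I(NCS)(NO3)2]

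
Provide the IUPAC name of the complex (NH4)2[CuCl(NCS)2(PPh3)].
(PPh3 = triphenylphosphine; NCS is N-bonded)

ammonium chlorodiisothiocyanato(triphenylphosphine)cuprate(I)

The 2 ammonium counter-ions carry a total charge of +2, so each complex ion is 2−.
Ligand charges: 1×triphenylphosphine (neutral), 1×chloro (-1 each), 2×isothiocyanato (-1 each); total -3. So Cu + (-3) = 2−, giving Cu = +1.
Ligands are named alphabetically: chloro before isothiocyanato before triphenylphosphine.
The complex ion is anionic, so copper takes the -ate form cuprate(I).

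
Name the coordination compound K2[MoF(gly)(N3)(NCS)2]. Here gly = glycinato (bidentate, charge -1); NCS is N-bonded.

potassium azidofluoro(glycinato)diisothiocyanatomolybdate(III)

The 2 potassium counter-ions carry a total charge of +2, so each complex ion is 2−.
Ligand charges: 1×glycinato (-1 each), 2×isothiocyanato (-1 each), 1×azido (-1 each), 1×fluoro (-1 each); total -5. So Mo + (-5) = 2−, giving Mo = +3.
Ligands are named alphabetically: azido before fluoro before glycinato before isothiocyanato.
The complex ion is anionic, so molybdenum takes the -ate form molybdate(III).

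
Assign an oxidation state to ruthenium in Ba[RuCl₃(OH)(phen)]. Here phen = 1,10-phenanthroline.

1 barium outside the brackets (+2 each) → the complex ion is 2−.
Ligand charges: 3×Cl = -3; 1×phen neutral; 1×OH = -1; sum -4.
Ru + (-4) = 2− ⇒ Ru is +2.

+2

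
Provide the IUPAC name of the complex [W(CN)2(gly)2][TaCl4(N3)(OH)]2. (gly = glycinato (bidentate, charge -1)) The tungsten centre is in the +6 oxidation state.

W is given as +6; the cation's ligand charges sum to -4, so the complex cation is 2+.
With 2 anions per cation, each anion must be 2/2 = 1−.
Anion: ligand charges sum to -6; for the ion to be 1−, Ta = +5.

dicyanobis(glycinato)tungsten(VI) azidotetrachlorohydroxotantalate(V)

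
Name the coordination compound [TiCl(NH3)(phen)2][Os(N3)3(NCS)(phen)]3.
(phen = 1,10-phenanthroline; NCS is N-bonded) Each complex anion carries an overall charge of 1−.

amminechlorobis(1,10-phenanthroline)titanium(IV) triazidoisothiocyanato(1,10-phenanthroline)osmate(III)

Both ions are complex: the cation is named first with the plain metal name, the anion second with the -ate form; each ion's ligands are alphabetised independently.
The complex anion is given as 1−; its ligand charges sum to -4, so Os = +3.
With 3 anions per cation, the cation must be 3×1 = 3+.
Cation: ligand charges sum to -1; for the ion to be 3+, Ti = +4.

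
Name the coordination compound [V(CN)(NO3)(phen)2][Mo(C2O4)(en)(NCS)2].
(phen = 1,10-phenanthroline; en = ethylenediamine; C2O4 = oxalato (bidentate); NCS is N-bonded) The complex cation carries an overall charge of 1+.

The complex cation is given as 1+; its ligand charges sum to -2, so V = +3.
A 1:1 salt means the anion carries the equal and opposite charge, 1−.
Anion: ligand charges sum to -4; for the ion to be 1−, Mo = +3.

cyanonitratobis(1,10-phenanthroline)vanadium(III) (ethylenediamine)diisothiocyanatooxalatomolybdate(III)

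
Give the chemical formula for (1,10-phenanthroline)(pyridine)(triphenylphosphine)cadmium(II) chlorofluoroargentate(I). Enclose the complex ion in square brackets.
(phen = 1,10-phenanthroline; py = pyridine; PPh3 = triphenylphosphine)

Cation [Cd…]: ligand charges 0, Cd(II) ⇒ ion charge 2+.
Anion [Ag…]: ligand charges -2, Ag(I) ⇒ ion charge 1−.

[Cd(phen)(PPh3)(py)][AgClF]2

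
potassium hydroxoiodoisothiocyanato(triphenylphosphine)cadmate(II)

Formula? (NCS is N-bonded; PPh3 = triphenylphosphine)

K[CdI(NCS)(OH)(PPh3)]

Ligands: 1 iodo (I, -1), 1 isothiocyanato (NCS, -1), 1 triphenylphosphine (PPh3, neutral), 1 hydroxo (OH, -1). Ligand charge sum = -3.
With Cd in oxidation state +2, the complex ion is [Cd...]^1−.
Charge balance with potassium (+1) requires 1 complex ion per 1 potassium.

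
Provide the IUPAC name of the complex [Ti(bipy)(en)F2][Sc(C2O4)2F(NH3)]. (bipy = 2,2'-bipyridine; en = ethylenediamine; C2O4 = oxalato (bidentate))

(2,2'-bipyridine)(ethylenediamine)difluorotitanium(IV) amminefluorodioxalatoscandate(III)

Scandium is always +3 in its complexes; the anion's ligand charges sum to -5, so the complex anion is 2−.
A 1:1 salt means the cation carries the equal and opposite charge, 2+.
Cation: ligand charges sum to -2; for the ion to be 2+, Ti = +4.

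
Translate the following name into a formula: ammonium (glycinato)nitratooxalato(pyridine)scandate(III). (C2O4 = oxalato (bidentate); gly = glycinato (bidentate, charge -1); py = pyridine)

NH4[Sc(C2O4)(gly)(NO3)(py)]

Ligands: 1 oxalato (C2O4, -2), 1 nitrato (NO3, -1), 1 glycinato (gly, -1), 1 pyridine (py, neutral). Ligand charge sum = -4.
With Sc in oxidation state +3, the complex ion is [Sc...]^1−.
Charge balance with ammonium (+1) requires 1 complex ion per 1 ammonium.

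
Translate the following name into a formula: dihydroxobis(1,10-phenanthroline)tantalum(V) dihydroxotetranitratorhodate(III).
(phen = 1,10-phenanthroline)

[Ta(OH)2(phen)2][Rh(NO3)4(OH)2]

Cation [Ta…]: ligand charges -2, Ta(V) ⇒ ion charge 3+.
Anion [Rh…]: ligand charges -6, Rh(III) ⇒ ion charge 3−.
One 3+ cation balances one 3− anion.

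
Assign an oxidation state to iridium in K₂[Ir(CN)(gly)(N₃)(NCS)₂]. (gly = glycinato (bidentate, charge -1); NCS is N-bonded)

+3

2 potassium outside the brackets (+1 each) → the complex ion is 2−.
Ligand charges: 1×CN = -1; 1×N3 = -1; 1×gly = -1; 2×NCS = -2; sum -5.
Ir + (-5) = 2− ⇒ Ir is +3.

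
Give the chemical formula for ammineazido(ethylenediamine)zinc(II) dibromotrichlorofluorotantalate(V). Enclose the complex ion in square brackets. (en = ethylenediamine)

[Zn(en)(N3)(NH3)][TaBr2Cl3F]

Cation [Zn…]: ligand charges -1, Zn(II) ⇒ ion charge 1+.
Anion [Ta…]: ligand charges -6, Ta(V) ⇒ ion charge 1−.
One 1+ cation balances one 1− anion.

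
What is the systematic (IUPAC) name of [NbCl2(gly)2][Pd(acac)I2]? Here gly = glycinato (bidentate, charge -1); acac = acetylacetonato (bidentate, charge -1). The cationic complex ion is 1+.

The complex cation is given as 1+; its ligand charges sum to -4, so Nb = +5.
A 1:1 salt means the anion carries the equal and opposite charge, 1−.
Anion: ligand charges sum to -3; for the ion to be 1−, Pd = +2.

dichlorobis(glycinato)niobium(V) (acetylacetonato)diiodopalladate(II)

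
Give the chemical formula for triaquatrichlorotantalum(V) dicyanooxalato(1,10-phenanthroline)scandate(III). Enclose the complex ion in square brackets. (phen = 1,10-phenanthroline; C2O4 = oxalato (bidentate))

Cation [Ta…]: ligand charges -3, Ta(V) ⇒ ion charge 2+.
Anion [Sc…]: ligand charges -4, Sc(III) ⇒ ion charge 1−.

[TaCl3(H2O)3][Sc(C2O4)(CN)2(phen)]2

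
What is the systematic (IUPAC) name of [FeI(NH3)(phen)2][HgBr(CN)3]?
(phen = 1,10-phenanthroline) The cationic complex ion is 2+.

Both ions are complex: the cation is named first with the plain metal name, the anion second with the -ate form; each ion's ligands are alphabetised independently.
The complex cation is given as 2+; its ligand charges sum to -1, so Fe = +3.
A 1:1 salt means the anion carries the equal and opposite charge, 2−.
Anion: ligand charges sum to -4; for the ion to be 2−, Hg = +2.

ammineiodobis(1,10-phenanthroline)iron(III) bromotricyanomercurate(II)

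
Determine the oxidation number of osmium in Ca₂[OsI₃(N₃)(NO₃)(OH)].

2 calcium outside the brackets (+2 each) → the complex ion is 4−.
Ligand charges: 1×NO3 = -1; 1×OH = -1; 3×I = -3; 1×N3 = -1; sum -6.
Os + (-6) = 4− ⇒ Os is +2.

+2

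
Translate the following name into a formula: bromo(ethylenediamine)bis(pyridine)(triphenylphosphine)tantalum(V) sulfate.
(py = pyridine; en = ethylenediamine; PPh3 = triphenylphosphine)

[TaBr(en)(PPh3)(py)2](SO4)2

Ligands: 2 pyridine (py, neutral), 1 ethylenediamine (en, neutral), 1 bromo (Br, -1), 1 triphenylphosphine (PPh3, neutral). Ligand charge sum = -1.
With Ta in oxidation state +5, the complex ion is [Ta...]^4+.
Charge balance with sulfate (-2) requires 1 complex ion per 2 sulfate.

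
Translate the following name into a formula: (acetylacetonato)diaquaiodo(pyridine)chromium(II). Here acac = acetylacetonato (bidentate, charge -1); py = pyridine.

[Cr(acac)(H2O)2I(py)]

Ligands: 2 aqua (H2O, neutral), 1 iodo (I, -1), 1 acetylacetonato (acac, -1), 1 pyridine (py, neutral). Ligand charge sum = -2.
With Cr in oxidation state +2, the complex ion is [Cr...].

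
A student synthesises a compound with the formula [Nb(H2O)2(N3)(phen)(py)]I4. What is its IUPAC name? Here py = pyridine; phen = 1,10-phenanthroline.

diaquaazido(1,10-phenanthroline)(pyridine)niobium(V) iodide

The 4 iodide counter-ions carry a total charge of -4, so each complex ion is 4+.
Ligand charges: 1×pyridine (neutral), 2×aqua (neutral), 1×azido (-1 each), 1×1,10-phenanthroline (neutral); total -1. So Nb + (-1) = 4+, giving Nb = +5.
Ligands are named alphabetically: aqua before azido before phenanthroline before pyridine.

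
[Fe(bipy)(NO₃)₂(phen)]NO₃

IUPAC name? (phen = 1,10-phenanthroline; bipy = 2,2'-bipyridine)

(2,2'-bipyridine)dinitrato(1,10-phenanthroline)iron(III) nitrate

The 1 nitrate counter-ion carries a total charge of -1, so each complex ion is 1+.
Ligand charges: 1×1,10-phenanthroline (neutral), 2×nitrato (-1 each), 1×2,2'-bipyridine (neutral); total -2. So Fe + (-2) = 1+, giving Fe = +3.
Ligands are named alphabetically: bipyridine before nitrato before phenanthroline.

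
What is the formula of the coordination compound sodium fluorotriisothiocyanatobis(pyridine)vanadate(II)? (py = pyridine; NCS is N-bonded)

Na2[VF(NCS)3(py)2]

Ligands: 2 pyridine (py, neutral), 3 isothiocyanato (NCS, -1), 1 fluoro (F, -1). Ligand charge sum = -4.
With V in oxidation state +2, the complex ion is [V...]^2−.
Charge balance with sodium (+1) requires 1 complex ion per 2 sodium.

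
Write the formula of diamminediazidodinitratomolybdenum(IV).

Ligands: 2 ammine (NH3, neutral), 2 nitrato (NO3, -1), 2 azido (N3, -1). Ligand charge sum = -4.
With Mo in oxidation state +4, the complex ion is [Mo...].

[Mo(N3)2(NH3)2(NO3)2]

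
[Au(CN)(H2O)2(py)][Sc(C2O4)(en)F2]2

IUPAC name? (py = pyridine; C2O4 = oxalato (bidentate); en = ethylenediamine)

diaquacyano(pyridine)gold(III) (ethylenediamine)difluorooxalatoscandate(III)

Both ions are complex: the cation is named first with the plain metal name, the anion second with the -ate form; each ion's ligands are alphabetised independently.
Scandium is always +3 in its complexes; the anion's ligand charges sum to -4, so the complex anion is 1−.
With 2 anions per cation, the cation must be 2×1 = 2+.
Cation: ligand charges sum to -1; for the ion to be 2+, Au = +3.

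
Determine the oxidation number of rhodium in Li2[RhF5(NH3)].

+3

2 lithium outside the brackets (+1 each) → the complex ion is 2−.
Ligand charges: 5×F = -5; 1×NH3 neutral; sum -5.
Rh + (-5) = 2− ⇒ Rh is +3.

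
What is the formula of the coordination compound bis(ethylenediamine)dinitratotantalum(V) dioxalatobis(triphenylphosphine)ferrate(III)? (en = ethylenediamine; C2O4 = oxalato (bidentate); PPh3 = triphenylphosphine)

[Ta(en)2(NO3)2][Fe(C2O4)2(PPh3)2]3

Cation [Ta…]: ligand charges -2, Ta(V) ⇒ ion charge 3+.
Anion [Fe…]: ligand charges -4, Fe(III) ⇒ ion charge 1−.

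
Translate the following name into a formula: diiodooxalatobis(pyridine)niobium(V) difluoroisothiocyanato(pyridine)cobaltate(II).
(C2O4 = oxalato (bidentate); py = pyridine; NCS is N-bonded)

[Nb(C2O4)I2(py)2][CoF2(NCS)(py)]

Cation [Nb…]: ligand charges -4, Nb(V) ⇒ ion charge 1+.
Anion [Co…]: ligand charges -3, Co(II) ⇒ ion charge 1−.
One 1+ cation balances one 1− anion.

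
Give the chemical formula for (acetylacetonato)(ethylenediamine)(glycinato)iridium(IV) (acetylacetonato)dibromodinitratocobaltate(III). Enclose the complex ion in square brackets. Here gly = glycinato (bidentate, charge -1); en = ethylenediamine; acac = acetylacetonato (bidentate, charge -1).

[Ir(acac)(en)(gly)][Co(acac)Br2(NO3)2]

Cation [Ir…]: ligand charges -2, Ir(IV) ⇒ ion charge 2+.
Anion [Co…]: ligand charges -5, Co(III) ⇒ ion charge 2−.
One 2+ cation balances one 2− anion.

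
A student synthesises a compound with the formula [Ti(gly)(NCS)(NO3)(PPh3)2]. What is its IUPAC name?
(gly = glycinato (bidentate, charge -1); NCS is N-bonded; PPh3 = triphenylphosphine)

There is no counter-ion, so the complex is neutral overall.
Ligand charges: 1×glycinato (-1 each), 1×isothiocyanato (-1 each), 1×nitrato (-1 each), 2×triphenylphosphine (neutral); total -3. So Ti + (-3) = 0, giving Ti = +3.
Ligands are named alphabetically: glycinato before isothiocyanato before nitrato before triphenylphosphine.

(glycinato)isothiocyanatonitratobis(triphenylphosphine)titanium(III)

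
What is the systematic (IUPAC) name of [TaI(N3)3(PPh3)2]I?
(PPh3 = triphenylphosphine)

triazidoiodobis(triphenylphosphine)tantalum(V) iodide

The 1 iodide counter-ion carries a total charge of -1, so each complex ion is 1+.
Ligand charges: 3×azido (-1 each), 2×triphenylphosphine (neutral), 1×iodo (-1 each); total -4. So Ta + (-4) = 1+, giving Ta = +5.
Ligands are named alphabetically: azido before iodo before triphenylphosphine.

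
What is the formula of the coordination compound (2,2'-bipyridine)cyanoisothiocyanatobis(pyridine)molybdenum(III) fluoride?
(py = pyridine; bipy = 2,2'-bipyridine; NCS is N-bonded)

[Mo(bipy)(CN)(NCS)(py)2]F

Ligands: 2 pyridine (py, neutral), 1 2,2'-bipyridine (bipy, neutral), 1 isothiocyanato (NCS, -1), 1 cyano (CN, -1). Ligand charge sum = -2.
With Mo in oxidation state +3, the complex ion is [Mo...]^1+.
Charge balance with fluoride (-1) requires 1 complex ion per 1 fluoride.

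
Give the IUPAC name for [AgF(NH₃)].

There is no counter-ion, so the complex is neutral overall.
Ligand charges: 1×ammine (neutral), 1×fluoro (-1 each); total -1. So Ag + (-1) = 0, giving Ag = +1.
Ligands are named alphabetically: ammine before fluoro.

amminefluorosilver(I)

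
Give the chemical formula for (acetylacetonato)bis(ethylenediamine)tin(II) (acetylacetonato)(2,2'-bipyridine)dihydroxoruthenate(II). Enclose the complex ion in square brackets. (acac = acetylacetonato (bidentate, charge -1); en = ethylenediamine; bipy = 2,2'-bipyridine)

[Sn(acac)(en)2][Ru(acac)(bipy)(OH)2]

Cation [Sn…]: ligand charges -1, Sn(II) ⇒ ion charge 1+.
Anion [Ru…]: ligand charges -3, Ru(II) ⇒ ion charge 1−.
One 1+ cation balances one 1− anion.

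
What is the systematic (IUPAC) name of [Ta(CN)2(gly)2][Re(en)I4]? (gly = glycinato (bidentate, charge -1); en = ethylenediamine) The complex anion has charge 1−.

The complex anion is given as 1−; its ligand charges sum to -4, so Re = +3.
A 1:1 salt means the cation carries the equal and opposite charge, 1+.
Cation: ligand charges sum to -4; for the ion to be 1+, Ta = +5.

dicyanobis(glycinato)tantalum(V) (ethylenediamine)tetraiodorhenate(III)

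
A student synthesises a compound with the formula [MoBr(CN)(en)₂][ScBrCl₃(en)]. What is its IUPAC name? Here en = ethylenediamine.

Both ions are complex: the cation is named first with the plain metal name, the anion second with the -ate form; each ion's ligands are alphabetised independently.
Scandium is always +3 in its complexes; the anion's ligand charges sum to -4, so the complex anion is 1−.
A 1:1 salt means the cation carries the equal and opposite charge, 1+.
Cation: ligand charges sum to -2; for the ion to be 1+, Mo = +3.

bromocyanobis(ethylenediamine)molybdenum(III) bromotrichloro(ethylenediamine)scandate(III)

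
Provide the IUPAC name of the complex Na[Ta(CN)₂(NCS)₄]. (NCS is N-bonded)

The 1 sodium counter-ion carries a total charge of +1, so each complex ion is 1−.
Ligand charges: 2×cyano (-1 each), 4×isothiocyanato (-1 each); total -6. So Ta + (-6) = 1−, giving Ta = +5.
The complex ion is anionic, so tantalum takes the -ate form tantalate(V).

sodium dicyanotetraisothiocyanatotantalate(V)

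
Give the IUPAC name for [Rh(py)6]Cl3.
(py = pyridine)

hexakis(pyridine)rhodium(III) chloride

The 3 chloride counter-ions carry a total charge of -3, so each complex ion is 3+.
Ligand charges: 6×pyridine (neutral); total 0. So Rh + (0) = 3+, giving Rh = +3.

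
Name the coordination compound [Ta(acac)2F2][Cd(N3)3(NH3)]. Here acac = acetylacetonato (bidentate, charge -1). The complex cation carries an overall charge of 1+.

bis(acetylacetonato)difluorotantalum(V) amminetriazidocadmate(II)

Both ions are complex: the cation is named first with the plain metal name, the anion second with the -ate form; each ion's ligands are alphabetised independently.
The complex cation is given as 1+; its ligand charges sum to -4, so Ta = +5.
A 1:1 salt means the anion carries the equal and opposite charge, 1−.
Anion: ligand charges sum to -3; for the ion to be 1−, Cd = +2.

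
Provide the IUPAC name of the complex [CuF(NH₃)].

amminefluorocopper(I)

There is no counter-ion, so the complex is neutral overall.
Ligand charges: 1×ammine (neutral), 1×fluoro (-1 each); total -1. So Cu + (-1) = 0, giving Cu = +1.
Ligands are named alphabetically: ammine before fluoro.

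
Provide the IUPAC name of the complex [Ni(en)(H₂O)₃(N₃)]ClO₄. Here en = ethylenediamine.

triaquaazido(ethylenediamine)nickel(II) perchlorate

The 1 perchlorate counter-ion carries a total charge of -1, so each complex ion is 1+.
Ligand charges: 1×ethylenediamine (neutral), 1×azido (-1 each), 3×aqua (neutral); total -1. So Ni + (-1) = 1+, giving Ni = +2.
Ligands are named alphabetically: aqua before azido before ethylenediamine.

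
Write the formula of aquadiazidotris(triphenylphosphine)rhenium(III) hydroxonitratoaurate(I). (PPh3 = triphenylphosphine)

Cation [Re…]: ligand charges -2, Re(III) ⇒ ion charge 1+.
Anion [Au…]: ligand charges -2, Au(I) ⇒ ion charge 1−.
One 1+ cation balances one 1− anion.

[Re(H2O)(N3)2(PPh3)3][Au(NO3)(OH)]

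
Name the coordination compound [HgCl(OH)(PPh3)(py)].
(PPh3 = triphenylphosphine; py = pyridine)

chlorohydroxo(pyridine)(triphenylphosphine)mercury(II)

There is no counter-ion, so the complex is neutral overall.
Ligand charges: 1×triphenylphosphine (neutral), 1×hydroxo (-1 each), 1×pyridine (neutral), 1×chloro (-1 each); total -2. So Hg + (-2) = 0, giving Hg = +2.
Ligands are named alphabetically: chloro before hydroxo before pyridine before triphenylphosphine.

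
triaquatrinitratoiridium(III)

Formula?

[Ir(H2O)3(NO3)3]

Ligands: 3 aqua (H2O, neutral), 3 nitrato (NO3, -1). Ligand charge sum = -3.
With Ir in oxidation state +3, the complex ion is [Ir...].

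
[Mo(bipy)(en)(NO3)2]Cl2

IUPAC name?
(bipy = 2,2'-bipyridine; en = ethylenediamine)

(2,2'-bipyridine)(ethylenediamine)dinitratomolybdenum(IV) chloride

The 2 chloride counter-ions carry a total charge of -2, so each complex ion is 2+.
Ligand charges: 1×2,2'-bipyridine (neutral), 1×ethylenediamine (neutral), 2×nitrato (-1 each); total -2. So Mo + (-2) = 2+, giving Mo = +4.
Ligands are named alphabetically: bipyridine before ethylenediamine before nitrato.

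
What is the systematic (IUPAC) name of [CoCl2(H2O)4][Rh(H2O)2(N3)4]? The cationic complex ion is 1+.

tetraaquadichlorocobalt(III) diaquatetraazidorhodate(III)

Both ions are complex: the cation is named first with the plain metal name, the anion second with the -ate form; each ion's ligands are alphabetised independently.
The complex cation is given as 1+; its ligand charges sum to -2, so Co = +3.
A 1:1 salt means the anion carries the equal and opposite charge, 1−.
Anion: ligand charges sum to -4; for the ion to be 1−, Rh = +3.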